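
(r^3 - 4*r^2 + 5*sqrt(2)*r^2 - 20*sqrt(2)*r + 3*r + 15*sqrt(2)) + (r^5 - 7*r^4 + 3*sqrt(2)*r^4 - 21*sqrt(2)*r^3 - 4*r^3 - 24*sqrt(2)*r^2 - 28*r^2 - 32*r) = r^5 - 7*r^4 + 3*sqrt(2)*r^4 - 21*sqrt(2)*r^3 - 3*r^3 - 32*r^2 - 19*sqrt(2)*r^2 - 29*r - 20*sqrt(2)*r + 15*sqrt(2)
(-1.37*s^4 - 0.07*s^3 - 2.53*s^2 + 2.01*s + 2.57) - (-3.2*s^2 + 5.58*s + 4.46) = -1.37*s^4 - 0.07*s^3 + 0.67*s^2 - 3.57*s - 1.89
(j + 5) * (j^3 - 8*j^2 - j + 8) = j^4 - 3*j^3 - 41*j^2 + 3*j + 40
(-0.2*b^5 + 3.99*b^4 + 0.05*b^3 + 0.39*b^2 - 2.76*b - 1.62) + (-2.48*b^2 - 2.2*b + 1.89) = -0.2*b^5 + 3.99*b^4 + 0.05*b^3 - 2.09*b^2 - 4.96*b + 0.27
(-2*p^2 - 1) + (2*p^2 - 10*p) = -10*p - 1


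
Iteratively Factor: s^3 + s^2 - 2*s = (s + 2)*(s^2 - s) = (s - 1)*(s + 2)*(s)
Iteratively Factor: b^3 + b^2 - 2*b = (b)*(b^2 + b - 2) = b*(b - 1)*(b + 2)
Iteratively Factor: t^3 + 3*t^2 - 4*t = (t)*(t^2 + 3*t - 4) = t*(t - 1)*(t + 4)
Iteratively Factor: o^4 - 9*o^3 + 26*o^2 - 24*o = (o - 3)*(o^3 - 6*o^2 + 8*o) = (o - 4)*(o - 3)*(o^2 - 2*o) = (o - 4)*(o - 3)*(o - 2)*(o)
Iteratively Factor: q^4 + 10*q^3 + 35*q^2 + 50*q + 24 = (q + 1)*(q^3 + 9*q^2 + 26*q + 24) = (q + 1)*(q + 2)*(q^2 + 7*q + 12) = (q + 1)*(q + 2)*(q + 3)*(q + 4)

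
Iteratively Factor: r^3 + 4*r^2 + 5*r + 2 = (r + 1)*(r^2 + 3*r + 2) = (r + 1)*(r + 2)*(r + 1)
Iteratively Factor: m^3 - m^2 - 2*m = (m)*(m^2 - m - 2) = m*(m + 1)*(m - 2)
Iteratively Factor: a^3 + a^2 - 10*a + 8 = (a + 4)*(a^2 - 3*a + 2) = (a - 2)*(a + 4)*(a - 1)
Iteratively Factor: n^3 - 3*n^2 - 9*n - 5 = (n + 1)*(n^2 - 4*n - 5) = (n - 5)*(n + 1)*(n + 1)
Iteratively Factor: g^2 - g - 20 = (g + 4)*(g - 5)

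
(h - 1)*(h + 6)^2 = h^3 + 11*h^2 + 24*h - 36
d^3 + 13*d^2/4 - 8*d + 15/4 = (d - 1)*(d - 3/4)*(d + 5)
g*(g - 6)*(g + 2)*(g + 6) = g^4 + 2*g^3 - 36*g^2 - 72*g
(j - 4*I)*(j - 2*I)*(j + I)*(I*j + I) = I*j^4 + 5*j^3 + I*j^3 + 5*j^2 - 2*I*j^2 + 8*j - 2*I*j + 8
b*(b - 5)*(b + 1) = b^3 - 4*b^2 - 5*b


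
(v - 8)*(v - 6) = v^2 - 14*v + 48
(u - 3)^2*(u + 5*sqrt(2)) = u^3 - 6*u^2 + 5*sqrt(2)*u^2 - 30*sqrt(2)*u + 9*u + 45*sqrt(2)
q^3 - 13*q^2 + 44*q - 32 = (q - 8)*(q - 4)*(q - 1)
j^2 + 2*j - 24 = (j - 4)*(j + 6)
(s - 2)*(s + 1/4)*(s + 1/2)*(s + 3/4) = s^4 - s^3/2 - 37*s^2/16 - 41*s/32 - 3/16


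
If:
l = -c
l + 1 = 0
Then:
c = 1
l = -1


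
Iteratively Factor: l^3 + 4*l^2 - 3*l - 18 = (l - 2)*(l^2 + 6*l + 9) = (l - 2)*(l + 3)*(l + 3)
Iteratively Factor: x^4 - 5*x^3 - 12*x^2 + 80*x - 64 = (x - 4)*(x^3 - x^2 - 16*x + 16) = (x - 4)*(x - 1)*(x^2 - 16) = (x - 4)*(x - 1)*(x + 4)*(x - 4)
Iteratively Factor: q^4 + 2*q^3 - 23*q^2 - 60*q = (q)*(q^3 + 2*q^2 - 23*q - 60) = q*(q + 4)*(q^2 - 2*q - 15) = q*(q - 5)*(q + 4)*(q + 3)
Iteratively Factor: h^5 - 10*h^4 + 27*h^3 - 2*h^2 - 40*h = (h - 4)*(h^4 - 6*h^3 + 3*h^2 + 10*h) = (h - 4)*(h - 2)*(h^3 - 4*h^2 - 5*h) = (h - 5)*(h - 4)*(h - 2)*(h^2 + h) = h*(h - 5)*(h - 4)*(h - 2)*(h + 1)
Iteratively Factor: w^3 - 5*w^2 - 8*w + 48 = (w - 4)*(w^2 - w - 12) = (w - 4)^2*(w + 3)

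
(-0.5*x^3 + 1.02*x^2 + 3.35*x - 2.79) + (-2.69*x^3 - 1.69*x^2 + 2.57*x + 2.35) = -3.19*x^3 - 0.67*x^2 + 5.92*x - 0.44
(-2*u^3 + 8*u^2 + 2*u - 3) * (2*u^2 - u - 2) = -4*u^5 + 18*u^4 - 24*u^2 - u + 6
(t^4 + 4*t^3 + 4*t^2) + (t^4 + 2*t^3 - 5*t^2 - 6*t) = 2*t^4 + 6*t^3 - t^2 - 6*t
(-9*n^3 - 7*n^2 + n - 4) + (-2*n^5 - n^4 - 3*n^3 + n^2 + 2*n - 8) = -2*n^5 - n^4 - 12*n^3 - 6*n^2 + 3*n - 12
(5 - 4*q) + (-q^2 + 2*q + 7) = -q^2 - 2*q + 12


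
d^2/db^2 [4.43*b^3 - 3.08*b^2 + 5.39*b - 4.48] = 26.58*b - 6.16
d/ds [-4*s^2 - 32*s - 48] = -8*s - 32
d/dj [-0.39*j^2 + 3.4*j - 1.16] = 3.4 - 0.78*j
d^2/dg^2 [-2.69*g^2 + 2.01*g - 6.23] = -5.38000000000000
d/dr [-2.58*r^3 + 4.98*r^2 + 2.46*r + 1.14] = -7.74*r^2 + 9.96*r + 2.46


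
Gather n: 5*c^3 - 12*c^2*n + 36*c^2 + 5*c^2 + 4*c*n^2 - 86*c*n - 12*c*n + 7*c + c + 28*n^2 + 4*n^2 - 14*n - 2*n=5*c^3 + 41*c^2 + 8*c + n^2*(4*c + 32) + n*(-12*c^2 - 98*c - 16)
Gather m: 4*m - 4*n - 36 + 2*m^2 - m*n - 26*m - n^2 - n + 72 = 2*m^2 + m*(-n - 22) - n^2 - 5*n + 36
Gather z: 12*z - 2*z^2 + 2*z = -2*z^2 + 14*z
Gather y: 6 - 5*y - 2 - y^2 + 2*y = -y^2 - 3*y + 4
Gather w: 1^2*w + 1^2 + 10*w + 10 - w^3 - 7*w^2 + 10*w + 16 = -w^3 - 7*w^2 + 21*w + 27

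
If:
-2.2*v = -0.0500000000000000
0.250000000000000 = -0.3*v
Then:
No Solution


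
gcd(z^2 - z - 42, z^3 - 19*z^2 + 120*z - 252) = z - 7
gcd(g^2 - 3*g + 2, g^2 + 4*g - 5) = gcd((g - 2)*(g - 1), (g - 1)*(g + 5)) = g - 1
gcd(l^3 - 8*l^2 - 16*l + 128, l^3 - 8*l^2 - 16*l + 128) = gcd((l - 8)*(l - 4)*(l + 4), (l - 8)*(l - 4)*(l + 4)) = l^3 - 8*l^2 - 16*l + 128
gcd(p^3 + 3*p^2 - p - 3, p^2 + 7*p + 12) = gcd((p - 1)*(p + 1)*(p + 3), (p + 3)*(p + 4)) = p + 3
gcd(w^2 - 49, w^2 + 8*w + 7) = w + 7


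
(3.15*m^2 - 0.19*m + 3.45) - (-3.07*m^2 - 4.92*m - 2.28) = 6.22*m^2 + 4.73*m + 5.73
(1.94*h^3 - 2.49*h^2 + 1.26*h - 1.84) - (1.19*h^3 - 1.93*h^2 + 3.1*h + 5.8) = 0.75*h^3 - 0.56*h^2 - 1.84*h - 7.64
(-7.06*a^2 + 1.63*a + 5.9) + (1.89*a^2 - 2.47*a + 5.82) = -5.17*a^2 - 0.84*a + 11.72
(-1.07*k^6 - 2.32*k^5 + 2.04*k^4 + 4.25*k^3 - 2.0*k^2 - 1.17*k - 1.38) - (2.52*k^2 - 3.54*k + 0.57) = -1.07*k^6 - 2.32*k^5 + 2.04*k^4 + 4.25*k^3 - 4.52*k^2 + 2.37*k - 1.95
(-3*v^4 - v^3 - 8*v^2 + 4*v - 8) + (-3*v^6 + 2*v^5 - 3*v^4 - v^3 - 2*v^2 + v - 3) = -3*v^6 + 2*v^5 - 6*v^4 - 2*v^3 - 10*v^2 + 5*v - 11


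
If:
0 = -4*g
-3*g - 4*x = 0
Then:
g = 0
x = 0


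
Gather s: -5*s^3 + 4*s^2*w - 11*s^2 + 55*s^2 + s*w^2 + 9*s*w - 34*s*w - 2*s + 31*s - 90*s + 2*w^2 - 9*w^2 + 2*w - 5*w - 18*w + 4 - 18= -5*s^3 + s^2*(4*w + 44) + s*(w^2 - 25*w - 61) - 7*w^2 - 21*w - 14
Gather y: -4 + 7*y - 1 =7*y - 5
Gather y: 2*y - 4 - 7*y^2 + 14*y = -7*y^2 + 16*y - 4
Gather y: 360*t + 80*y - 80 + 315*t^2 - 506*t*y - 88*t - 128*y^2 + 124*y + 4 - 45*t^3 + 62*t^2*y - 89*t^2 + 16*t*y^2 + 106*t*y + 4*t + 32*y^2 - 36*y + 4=-45*t^3 + 226*t^2 + 276*t + y^2*(16*t - 96) + y*(62*t^2 - 400*t + 168) - 72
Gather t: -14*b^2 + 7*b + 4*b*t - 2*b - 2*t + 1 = -14*b^2 + 5*b + t*(4*b - 2) + 1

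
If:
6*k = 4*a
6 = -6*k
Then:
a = -3/2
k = -1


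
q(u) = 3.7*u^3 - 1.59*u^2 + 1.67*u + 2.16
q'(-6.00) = 420.35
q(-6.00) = -864.30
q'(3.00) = 92.03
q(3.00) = 92.76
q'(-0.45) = 5.35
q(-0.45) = 0.75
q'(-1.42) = 28.57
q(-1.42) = -14.01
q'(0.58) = 3.56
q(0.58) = 3.32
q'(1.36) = 17.88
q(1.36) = 10.80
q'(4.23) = 186.83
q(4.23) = 260.82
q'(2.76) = 77.45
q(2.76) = 72.45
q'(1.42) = 19.54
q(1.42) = 11.92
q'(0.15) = 1.44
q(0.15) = 2.39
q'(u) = 11.1*u^2 - 3.18*u + 1.67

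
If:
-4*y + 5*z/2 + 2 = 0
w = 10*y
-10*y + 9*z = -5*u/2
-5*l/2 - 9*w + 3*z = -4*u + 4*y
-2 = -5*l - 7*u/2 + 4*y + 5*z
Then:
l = -24924/13165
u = 6916/2633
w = 3790/2633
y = 379/2633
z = -1500/2633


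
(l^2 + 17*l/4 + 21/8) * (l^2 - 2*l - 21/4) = l^4 + 9*l^3/4 - 89*l^2/8 - 441*l/16 - 441/32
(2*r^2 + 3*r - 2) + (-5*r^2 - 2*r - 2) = -3*r^2 + r - 4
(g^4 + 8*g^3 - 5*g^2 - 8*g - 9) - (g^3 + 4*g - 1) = g^4 + 7*g^3 - 5*g^2 - 12*g - 8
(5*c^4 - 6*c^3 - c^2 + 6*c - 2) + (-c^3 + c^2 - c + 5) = 5*c^4 - 7*c^3 + 5*c + 3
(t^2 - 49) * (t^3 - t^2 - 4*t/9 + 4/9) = t^5 - t^4 - 445*t^3/9 + 445*t^2/9 + 196*t/9 - 196/9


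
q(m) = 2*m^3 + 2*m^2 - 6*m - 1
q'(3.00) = 60.00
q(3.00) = 53.00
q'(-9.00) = 444.00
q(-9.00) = -1243.00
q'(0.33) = -4.03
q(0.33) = -2.69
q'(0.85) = 1.74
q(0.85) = -3.43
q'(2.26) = 33.69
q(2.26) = 18.74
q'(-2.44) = 19.96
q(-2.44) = -3.51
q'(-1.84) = 6.95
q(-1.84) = 4.35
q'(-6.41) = 214.89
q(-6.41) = -407.11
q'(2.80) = 52.24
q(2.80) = 41.78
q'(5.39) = 189.87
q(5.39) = 337.95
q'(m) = 6*m^2 + 4*m - 6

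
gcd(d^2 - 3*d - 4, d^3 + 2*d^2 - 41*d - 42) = d + 1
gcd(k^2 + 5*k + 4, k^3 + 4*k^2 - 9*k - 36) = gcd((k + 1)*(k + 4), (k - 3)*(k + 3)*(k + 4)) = k + 4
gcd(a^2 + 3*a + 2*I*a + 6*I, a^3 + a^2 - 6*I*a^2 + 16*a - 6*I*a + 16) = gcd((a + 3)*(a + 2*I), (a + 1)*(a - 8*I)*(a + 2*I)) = a + 2*I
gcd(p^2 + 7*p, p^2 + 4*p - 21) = p + 7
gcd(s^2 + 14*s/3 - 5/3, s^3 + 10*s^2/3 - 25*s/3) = s + 5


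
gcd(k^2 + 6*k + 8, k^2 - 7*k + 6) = 1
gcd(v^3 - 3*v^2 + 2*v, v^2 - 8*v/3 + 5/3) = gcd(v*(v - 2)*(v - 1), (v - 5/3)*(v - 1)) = v - 1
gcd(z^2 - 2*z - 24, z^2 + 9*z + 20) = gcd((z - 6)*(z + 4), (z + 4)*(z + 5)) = z + 4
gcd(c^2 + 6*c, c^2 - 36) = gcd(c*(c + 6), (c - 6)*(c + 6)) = c + 6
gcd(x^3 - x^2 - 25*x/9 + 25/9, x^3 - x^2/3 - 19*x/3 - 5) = x + 5/3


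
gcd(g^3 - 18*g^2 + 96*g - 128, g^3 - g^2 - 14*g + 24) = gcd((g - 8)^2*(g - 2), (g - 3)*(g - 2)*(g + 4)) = g - 2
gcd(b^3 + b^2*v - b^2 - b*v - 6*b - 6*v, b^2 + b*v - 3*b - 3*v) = b^2 + b*v - 3*b - 3*v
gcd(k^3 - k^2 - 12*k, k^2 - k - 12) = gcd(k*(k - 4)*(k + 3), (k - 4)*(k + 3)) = k^2 - k - 12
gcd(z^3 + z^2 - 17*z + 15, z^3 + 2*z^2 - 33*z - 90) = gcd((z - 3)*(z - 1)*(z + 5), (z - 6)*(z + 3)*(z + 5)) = z + 5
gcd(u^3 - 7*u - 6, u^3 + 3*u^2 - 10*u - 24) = u^2 - u - 6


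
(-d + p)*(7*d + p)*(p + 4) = -7*d^2*p - 28*d^2 + 6*d*p^2 + 24*d*p + p^3 + 4*p^2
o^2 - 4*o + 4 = (o - 2)^2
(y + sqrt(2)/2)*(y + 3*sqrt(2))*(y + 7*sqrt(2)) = y^3 + 21*sqrt(2)*y^2/2 + 52*y + 21*sqrt(2)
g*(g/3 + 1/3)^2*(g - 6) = g^4/9 - 4*g^3/9 - 11*g^2/9 - 2*g/3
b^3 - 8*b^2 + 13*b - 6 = (b - 6)*(b - 1)^2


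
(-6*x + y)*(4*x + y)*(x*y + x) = -24*x^3*y - 24*x^3 - 2*x^2*y^2 - 2*x^2*y + x*y^3 + x*y^2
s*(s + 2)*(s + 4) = s^3 + 6*s^2 + 8*s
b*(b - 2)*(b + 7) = b^3 + 5*b^2 - 14*b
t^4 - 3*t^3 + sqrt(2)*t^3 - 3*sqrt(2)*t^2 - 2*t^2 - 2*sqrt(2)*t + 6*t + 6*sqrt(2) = (t - 3)*(t - sqrt(2))*(t + sqrt(2))^2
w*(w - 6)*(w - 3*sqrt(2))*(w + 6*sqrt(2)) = w^4 - 6*w^3 + 3*sqrt(2)*w^3 - 36*w^2 - 18*sqrt(2)*w^2 + 216*w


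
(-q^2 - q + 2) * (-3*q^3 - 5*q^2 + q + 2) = 3*q^5 + 8*q^4 - 2*q^3 - 13*q^2 + 4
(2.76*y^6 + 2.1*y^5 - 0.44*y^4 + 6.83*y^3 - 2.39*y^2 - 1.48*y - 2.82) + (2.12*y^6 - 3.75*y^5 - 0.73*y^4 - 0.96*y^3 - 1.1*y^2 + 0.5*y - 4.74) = 4.88*y^6 - 1.65*y^5 - 1.17*y^4 + 5.87*y^3 - 3.49*y^2 - 0.98*y - 7.56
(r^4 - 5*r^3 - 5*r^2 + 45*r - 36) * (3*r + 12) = 3*r^5 - 3*r^4 - 75*r^3 + 75*r^2 + 432*r - 432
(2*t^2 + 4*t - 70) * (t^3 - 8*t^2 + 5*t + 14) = 2*t^5 - 12*t^4 - 92*t^3 + 608*t^2 - 294*t - 980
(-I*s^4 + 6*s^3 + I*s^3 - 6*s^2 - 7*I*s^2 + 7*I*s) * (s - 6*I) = -I*s^5 + I*s^4 - 43*I*s^3 - 42*s^2 + 43*I*s^2 + 42*s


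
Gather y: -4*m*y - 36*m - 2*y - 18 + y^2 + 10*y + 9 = -36*m + y^2 + y*(8 - 4*m) - 9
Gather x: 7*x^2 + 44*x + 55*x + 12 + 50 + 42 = 7*x^2 + 99*x + 104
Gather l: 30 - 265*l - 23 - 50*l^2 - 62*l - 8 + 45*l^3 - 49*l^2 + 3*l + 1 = 45*l^3 - 99*l^2 - 324*l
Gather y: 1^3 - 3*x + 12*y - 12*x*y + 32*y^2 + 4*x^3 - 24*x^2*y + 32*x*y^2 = 4*x^3 - 3*x + y^2*(32*x + 32) + y*(-24*x^2 - 12*x + 12) + 1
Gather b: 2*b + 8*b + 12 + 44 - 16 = 10*b + 40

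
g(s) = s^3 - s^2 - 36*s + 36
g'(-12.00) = 420.00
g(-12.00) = -1404.00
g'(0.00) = -36.00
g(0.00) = 36.00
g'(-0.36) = -34.89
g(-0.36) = 48.78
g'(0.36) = -36.33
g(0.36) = 22.96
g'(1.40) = -32.92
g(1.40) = -13.62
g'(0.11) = -36.18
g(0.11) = 32.03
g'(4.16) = 7.60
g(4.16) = -59.07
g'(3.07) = -13.87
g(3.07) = -55.01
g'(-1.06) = -30.51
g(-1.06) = 71.85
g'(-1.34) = -27.93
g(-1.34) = 80.04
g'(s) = 3*s^2 - 2*s - 36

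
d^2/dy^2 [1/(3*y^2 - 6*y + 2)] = 6*(-3*y^2 + 6*y + 12*(y - 1)^2 - 2)/(3*y^2 - 6*y + 2)^3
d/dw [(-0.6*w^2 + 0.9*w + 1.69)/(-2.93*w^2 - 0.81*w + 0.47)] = (3.123*w^2 + 9.3394*w + 1.7919)/(8.5849*w^4 + 4.7466*w^3 - 2.0981*w^2 - 0.7614*w + 0.2209)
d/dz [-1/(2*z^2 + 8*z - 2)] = (z + 2)/(z^2 + 4*z - 1)^2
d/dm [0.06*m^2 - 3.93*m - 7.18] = 0.12*m - 3.93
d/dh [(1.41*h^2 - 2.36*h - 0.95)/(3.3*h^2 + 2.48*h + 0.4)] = (11.2848*h^2 + 7.398*h + 1.412)/(10.89*h^4 + 16.368*h^3 + 8.7904*h^2 + 1.984*h + 0.16)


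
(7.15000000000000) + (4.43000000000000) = 11.5800000000000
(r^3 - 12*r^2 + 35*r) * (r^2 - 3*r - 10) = r^5 - 15*r^4 + 61*r^3 + 15*r^2 - 350*r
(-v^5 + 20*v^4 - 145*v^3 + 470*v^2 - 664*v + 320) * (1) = -v^5 + 20*v^4 - 145*v^3 + 470*v^2 - 664*v + 320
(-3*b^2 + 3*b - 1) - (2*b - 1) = -3*b^2 + b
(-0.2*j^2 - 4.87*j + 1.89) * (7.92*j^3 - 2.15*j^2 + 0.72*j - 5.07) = -1.584*j^5 - 38.1404*j^4 + 25.2953*j^3 - 6.5559*j^2 + 26.0517*j - 9.5823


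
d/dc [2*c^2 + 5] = 4*c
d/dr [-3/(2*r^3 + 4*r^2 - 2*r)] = 3*(3*r^2 + 4*r - 1)/(2*r^2*(r^2 + 2*r - 1)^2)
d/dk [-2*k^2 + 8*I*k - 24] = -4*k + 8*I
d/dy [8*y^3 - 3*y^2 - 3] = 6*y*(4*y - 1)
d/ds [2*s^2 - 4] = 4*s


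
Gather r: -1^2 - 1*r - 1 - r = -2*r - 2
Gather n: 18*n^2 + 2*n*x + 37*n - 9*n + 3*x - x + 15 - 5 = 18*n^2 + n*(2*x + 28) + 2*x + 10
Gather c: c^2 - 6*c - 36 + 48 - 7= c^2 - 6*c + 5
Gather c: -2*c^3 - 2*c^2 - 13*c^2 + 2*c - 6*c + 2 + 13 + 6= -2*c^3 - 15*c^2 - 4*c + 21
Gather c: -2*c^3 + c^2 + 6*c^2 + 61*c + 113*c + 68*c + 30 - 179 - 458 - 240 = -2*c^3 + 7*c^2 + 242*c - 847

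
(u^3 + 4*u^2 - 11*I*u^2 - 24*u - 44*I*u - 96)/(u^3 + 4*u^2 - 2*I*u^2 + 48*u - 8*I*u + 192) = (u - 3*I)/(u + 6*I)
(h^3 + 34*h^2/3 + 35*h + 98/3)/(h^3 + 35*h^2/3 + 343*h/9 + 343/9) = 3*(h + 2)/(3*h + 7)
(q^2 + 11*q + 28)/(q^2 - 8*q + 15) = (q^2 + 11*q + 28)/(q^2 - 8*q + 15)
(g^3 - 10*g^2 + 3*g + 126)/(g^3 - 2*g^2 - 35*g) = (g^2 - 3*g - 18)/(g*(g + 5))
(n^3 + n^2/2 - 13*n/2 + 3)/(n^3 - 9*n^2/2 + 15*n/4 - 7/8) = 4*(n^2 + n - 6)/(4*n^2 - 16*n + 7)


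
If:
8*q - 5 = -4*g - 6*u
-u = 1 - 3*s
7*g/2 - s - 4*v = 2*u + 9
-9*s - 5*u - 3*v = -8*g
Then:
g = 75*v/28 + 29/4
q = -687*v/224 - 261/32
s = 43*v/56 + 21/8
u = 129*v/56 + 55/8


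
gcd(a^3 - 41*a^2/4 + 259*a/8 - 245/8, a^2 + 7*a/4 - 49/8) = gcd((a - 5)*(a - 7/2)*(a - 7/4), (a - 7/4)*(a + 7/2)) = a - 7/4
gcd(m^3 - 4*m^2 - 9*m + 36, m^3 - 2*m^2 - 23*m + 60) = m^2 - 7*m + 12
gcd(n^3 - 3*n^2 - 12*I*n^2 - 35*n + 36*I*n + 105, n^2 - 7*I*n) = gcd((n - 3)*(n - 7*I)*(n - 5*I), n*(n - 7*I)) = n - 7*I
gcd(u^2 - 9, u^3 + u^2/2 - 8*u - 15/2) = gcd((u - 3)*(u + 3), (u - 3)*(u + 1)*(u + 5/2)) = u - 3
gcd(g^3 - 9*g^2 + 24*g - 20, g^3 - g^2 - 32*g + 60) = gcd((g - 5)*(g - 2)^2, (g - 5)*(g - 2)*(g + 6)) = g^2 - 7*g + 10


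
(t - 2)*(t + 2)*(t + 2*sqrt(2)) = t^3 + 2*sqrt(2)*t^2 - 4*t - 8*sqrt(2)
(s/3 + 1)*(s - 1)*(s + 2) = s^3/3 + 4*s^2/3 + s/3 - 2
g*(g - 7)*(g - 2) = g^3 - 9*g^2 + 14*g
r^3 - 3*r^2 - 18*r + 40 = (r - 5)*(r - 2)*(r + 4)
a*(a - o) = a^2 - a*o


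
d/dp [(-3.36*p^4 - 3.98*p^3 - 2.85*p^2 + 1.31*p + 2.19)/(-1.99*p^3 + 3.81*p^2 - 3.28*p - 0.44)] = (6.6864*p^6 - 25.6032*p^5 + 12.2271*p^4 + 37.2362*p^3 + 22.6848*p^2 - 14.1798*p + 6.6068)/(3.9601*p^6 - 15.1638*p^5 + 27.5705*p^4 - 23.2424*p^3 + 7.4056*p^2 + 2.8864*p + 0.1936)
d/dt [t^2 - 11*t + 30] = 2*t - 11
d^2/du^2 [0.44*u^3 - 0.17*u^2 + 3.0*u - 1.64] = 2.64*u - 0.34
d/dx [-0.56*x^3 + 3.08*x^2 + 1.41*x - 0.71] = -1.68*x^2 + 6.16*x + 1.41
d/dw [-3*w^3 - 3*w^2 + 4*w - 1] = -9*w^2 - 6*w + 4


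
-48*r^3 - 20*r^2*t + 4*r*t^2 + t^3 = (-4*r + t)*(2*r + t)*(6*r + t)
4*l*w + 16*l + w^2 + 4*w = (4*l + w)*(w + 4)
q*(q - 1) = q^2 - q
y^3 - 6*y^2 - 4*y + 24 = (y - 6)*(y - 2)*(y + 2)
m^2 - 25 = (m - 5)*(m + 5)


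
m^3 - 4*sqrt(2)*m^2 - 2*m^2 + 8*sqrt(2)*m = m*(m - 2)*(m - 4*sqrt(2))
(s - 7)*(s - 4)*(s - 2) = s^3 - 13*s^2 + 50*s - 56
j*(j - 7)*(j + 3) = j^3 - 4*j^2 - 21*j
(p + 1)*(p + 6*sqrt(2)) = p^2 + p + 6*sqrt(2)*p + 6*sqrt(2)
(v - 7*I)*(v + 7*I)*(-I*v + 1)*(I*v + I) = v^4 + v^3 + I*v^3 + 49*v^2 + I*v^2 + 49*v + 49*I*v + 49*I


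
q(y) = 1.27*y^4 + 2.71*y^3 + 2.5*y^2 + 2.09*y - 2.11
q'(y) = 5.08*y^3 + 8.13*y^2 + 5.0*y + 2.09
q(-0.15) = -2.38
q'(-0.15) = 1.51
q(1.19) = 11.03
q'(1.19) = 28.11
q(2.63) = 130.74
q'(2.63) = 163.89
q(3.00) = 202.70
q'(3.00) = 227.42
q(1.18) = 10.75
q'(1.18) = 27.66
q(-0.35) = -2.63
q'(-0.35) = 1.12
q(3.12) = 231.40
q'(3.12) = 251.12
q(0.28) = -1.26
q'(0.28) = 4.24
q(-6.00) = 1135.91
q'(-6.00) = -832.51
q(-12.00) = 21984.65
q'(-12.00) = -7665.43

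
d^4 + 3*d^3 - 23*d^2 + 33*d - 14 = (d - 2)*(d - 1)^2*(d + 7)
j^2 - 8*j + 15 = (j - 5)*(j - 3)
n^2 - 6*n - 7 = (n - 7)*(n + 1)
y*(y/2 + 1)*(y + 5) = y^3/2 + 7*y^2/2 + 5*y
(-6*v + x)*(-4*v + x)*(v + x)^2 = 24*v^4 + 38*v^3*x + 5*v^2*x^2 - 8*v*x^3 + x^4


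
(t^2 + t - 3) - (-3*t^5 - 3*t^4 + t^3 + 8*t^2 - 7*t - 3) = 3*t^5 + 3*t^4 - t^3 - 7*t^2 + 8*t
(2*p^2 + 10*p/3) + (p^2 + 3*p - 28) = 3*p^2 + 19*p/3 - 28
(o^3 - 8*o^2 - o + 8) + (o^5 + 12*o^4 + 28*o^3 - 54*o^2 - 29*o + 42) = o^5 + 12*o^4 + 29*o^3 - 62*o^2 - 30*o + 50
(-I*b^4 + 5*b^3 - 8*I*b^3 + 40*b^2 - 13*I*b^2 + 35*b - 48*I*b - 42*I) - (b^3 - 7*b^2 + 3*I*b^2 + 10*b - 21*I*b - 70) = -I*b^4 + 4*b^3 - 8*I*b^3 + 47*b^2 - 16*I*b^2 + 25*b - 27*I*b + 70 - 42*I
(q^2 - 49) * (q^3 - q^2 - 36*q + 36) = q^5 - q^4 - 85*q^3 + 85*q^2 + 1764*q - 1764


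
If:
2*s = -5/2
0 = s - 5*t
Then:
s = -5/4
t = -1/4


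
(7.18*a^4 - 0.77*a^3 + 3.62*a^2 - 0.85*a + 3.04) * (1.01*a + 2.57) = 7.2518*a^5 + 17.6749*a^4 + 1.6773*a^3 + 8.4449*a^2 + 0.8859*a + 7.8128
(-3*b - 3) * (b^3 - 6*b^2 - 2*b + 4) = -3*b^4 + 15*b^3 + 24*b^2 - 6*b - 12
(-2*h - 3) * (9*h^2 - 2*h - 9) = -18*h^3 - 23*h^2 + 24*h + 27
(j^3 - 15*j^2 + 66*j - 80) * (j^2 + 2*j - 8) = j^5 - 13*j^4 + 28*j^3 + 172*j^2 - 688*j + 640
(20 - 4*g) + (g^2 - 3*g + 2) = g^2 - 7*g + 22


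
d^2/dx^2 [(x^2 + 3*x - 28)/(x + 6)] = -20/(x^3 + 18*x^2 + 108*x + 216)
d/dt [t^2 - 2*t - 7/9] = 2*t - 2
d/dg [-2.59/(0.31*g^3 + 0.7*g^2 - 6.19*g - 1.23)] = (2.4087*g^2 + 3.626*g - 16.0321)/(0.31*g^3 + 0.7*g^2 - 6.19*g - 1.23)^2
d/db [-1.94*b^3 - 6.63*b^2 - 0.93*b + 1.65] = -5.82*b^2 - 13.26*b - 0.93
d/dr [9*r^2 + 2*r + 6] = 18*r + 2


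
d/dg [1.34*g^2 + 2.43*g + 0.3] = 2.68*g + 2.43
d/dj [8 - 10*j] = -10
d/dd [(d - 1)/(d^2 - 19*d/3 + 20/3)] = 3*(-3*d^2 + 6*d + 1)/(9*d^4 - 114*d^3 + 481*d^2 - 760*d + 400)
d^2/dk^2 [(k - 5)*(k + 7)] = 2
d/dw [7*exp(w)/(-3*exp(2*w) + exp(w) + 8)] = (21*exp(2*w) + 56)*exp(w)/(9*exp(4*w) - 6*exp(3*w) - 47*exp(2*w) + 16*exp(w) + 64)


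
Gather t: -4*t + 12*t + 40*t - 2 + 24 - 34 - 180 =48*t - 192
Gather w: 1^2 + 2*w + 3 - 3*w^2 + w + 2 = -3*w^2 + 3*w + 6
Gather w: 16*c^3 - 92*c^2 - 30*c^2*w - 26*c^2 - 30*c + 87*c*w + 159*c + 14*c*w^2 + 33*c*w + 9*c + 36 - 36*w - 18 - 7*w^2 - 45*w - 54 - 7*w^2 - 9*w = 16*c^3 - 118*c^2 + 138*c + w^2*(14*c - 14) + w*(-30*c^2 + 120*c - 90) - 36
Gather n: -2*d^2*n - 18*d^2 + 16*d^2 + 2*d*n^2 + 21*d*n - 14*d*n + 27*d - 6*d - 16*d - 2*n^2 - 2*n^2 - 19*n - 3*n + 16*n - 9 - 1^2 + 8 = -2*d^2 + 5*d + n^2*(2*d - 4) + n*(-2*d^2 + 7*d - 6) - 2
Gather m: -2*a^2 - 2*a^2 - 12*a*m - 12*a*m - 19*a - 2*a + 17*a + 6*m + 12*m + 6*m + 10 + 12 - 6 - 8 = -4*a^2 - 4*a + m*(24 - 24*a) + 8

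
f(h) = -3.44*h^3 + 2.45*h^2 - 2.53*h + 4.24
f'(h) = -10.32*h^2 + 4.9*h - 2.53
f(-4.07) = 287.04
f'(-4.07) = -193.42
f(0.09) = 4.03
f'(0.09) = -2.17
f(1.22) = -1.45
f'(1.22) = -11.91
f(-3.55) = 198.00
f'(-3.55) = -149.98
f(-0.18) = 4.79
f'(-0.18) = -3.75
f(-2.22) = 59.57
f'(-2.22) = -64.27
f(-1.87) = 40.03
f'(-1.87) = -47.78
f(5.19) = -423.80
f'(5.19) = -255.08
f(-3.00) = 126.76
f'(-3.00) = -110.11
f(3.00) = -74.18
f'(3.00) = -80.71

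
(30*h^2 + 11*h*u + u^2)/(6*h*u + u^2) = (5*h + u)/u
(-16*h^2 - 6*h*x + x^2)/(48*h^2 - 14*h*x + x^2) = (2*h + x)/(-6*h + x)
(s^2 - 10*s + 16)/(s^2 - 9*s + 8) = (s - 2)/(s - 1)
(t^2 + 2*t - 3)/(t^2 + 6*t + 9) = (t - 1)/(t + 3)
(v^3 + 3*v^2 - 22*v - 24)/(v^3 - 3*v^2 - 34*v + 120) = (v + 1)/(v - 5)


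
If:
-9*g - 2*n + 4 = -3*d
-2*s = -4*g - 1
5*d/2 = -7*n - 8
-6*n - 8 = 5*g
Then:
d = 292/5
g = 124/5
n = -22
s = 501/10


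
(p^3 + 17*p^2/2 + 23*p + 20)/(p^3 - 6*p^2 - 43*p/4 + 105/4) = 2*(p^2 + 6*p + 8)/(2*p^2 - 17*p + 21)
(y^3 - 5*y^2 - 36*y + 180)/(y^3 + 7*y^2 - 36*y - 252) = (y - 5)/(y + 7)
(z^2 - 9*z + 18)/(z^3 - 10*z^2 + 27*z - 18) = 1/(z - 1)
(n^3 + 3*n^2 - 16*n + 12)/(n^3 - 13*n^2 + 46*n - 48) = (n^2 + 5*n - 6)/(n^2 - 11*n + 24)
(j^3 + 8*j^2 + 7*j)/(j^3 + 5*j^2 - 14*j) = (j + 1)/(j - 2)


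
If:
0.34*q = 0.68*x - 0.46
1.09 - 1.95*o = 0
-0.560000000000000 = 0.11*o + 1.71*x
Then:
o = 0.56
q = -2.08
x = -0.36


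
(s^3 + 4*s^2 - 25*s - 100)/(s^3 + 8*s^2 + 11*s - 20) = (s - 5)/(s - 1)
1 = 1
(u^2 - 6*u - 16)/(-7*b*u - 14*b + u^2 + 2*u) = (u - 8)/(-7*b + u)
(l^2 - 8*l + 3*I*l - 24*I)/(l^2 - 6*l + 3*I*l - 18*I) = (l - 8)/(l - 6)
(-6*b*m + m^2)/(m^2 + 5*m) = (-6*b + m)/(m + 5)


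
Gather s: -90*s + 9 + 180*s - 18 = 90*s - 9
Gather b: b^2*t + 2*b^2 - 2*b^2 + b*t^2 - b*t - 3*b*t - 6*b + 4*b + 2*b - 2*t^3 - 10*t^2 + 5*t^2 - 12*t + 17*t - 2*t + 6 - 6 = b^2*t + b*(t^2 - 4*t) - 2*t^3 - 5*t^2 + 3*t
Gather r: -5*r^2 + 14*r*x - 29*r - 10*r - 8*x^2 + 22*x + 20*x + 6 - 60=-5*r^2 + r*(14*x - 39) - 8*x^2 + 42*x - 54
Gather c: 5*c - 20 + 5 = 5*c - 15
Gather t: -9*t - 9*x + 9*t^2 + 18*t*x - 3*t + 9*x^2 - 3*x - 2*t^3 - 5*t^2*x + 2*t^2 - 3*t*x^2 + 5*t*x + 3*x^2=-2*t^3 + t^2*(11 - 5*x) + t*(-3*x^2 + 23*x - 12) + 12*x^2 - 12*x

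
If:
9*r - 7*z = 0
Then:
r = 7*z/9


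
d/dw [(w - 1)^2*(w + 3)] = (w - 1)*(3*w + 5)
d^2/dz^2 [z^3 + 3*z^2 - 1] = 6*z + 6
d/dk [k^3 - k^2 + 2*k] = 3*k^2 - 2*k + 2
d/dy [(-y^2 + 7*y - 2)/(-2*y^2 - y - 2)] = (15*y^2 - 4*y - 16)/(4*y^4 + 4*y^3 + 9*y^2 + 4*y + 4)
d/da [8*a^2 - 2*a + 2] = 16*a - 2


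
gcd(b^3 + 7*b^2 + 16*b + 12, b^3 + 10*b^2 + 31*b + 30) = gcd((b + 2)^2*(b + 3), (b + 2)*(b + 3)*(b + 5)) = b^2 + 5*b + 6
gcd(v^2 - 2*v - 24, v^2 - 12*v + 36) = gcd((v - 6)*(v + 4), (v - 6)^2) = v - 6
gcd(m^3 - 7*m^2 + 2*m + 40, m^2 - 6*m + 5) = m - 5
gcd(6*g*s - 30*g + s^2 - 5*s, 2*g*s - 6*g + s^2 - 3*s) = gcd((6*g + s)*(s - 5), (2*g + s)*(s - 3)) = 1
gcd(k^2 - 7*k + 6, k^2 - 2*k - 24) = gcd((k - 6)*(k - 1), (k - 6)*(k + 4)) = k - 6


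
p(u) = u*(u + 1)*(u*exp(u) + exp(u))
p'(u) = u*(u + 1)*(u*exp(u) + 2*exp(u)) + u*(u*exp(u) + exp(u)) + (u + 1)*(u*exp(u) + exp(u)) = (u + 1)*(u*(u + 2) + 2*u + 1)*exp(u)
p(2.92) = 831.95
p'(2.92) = 1541.32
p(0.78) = 5.39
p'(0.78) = 18.36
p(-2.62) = -0.50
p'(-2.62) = 0.31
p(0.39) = 1.11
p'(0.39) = 5.57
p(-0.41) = -0.09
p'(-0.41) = -0.18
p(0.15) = 0.23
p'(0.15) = 2.17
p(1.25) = 22.09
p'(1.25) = 59.39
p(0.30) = 0.68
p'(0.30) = 4.02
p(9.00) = 7292775.53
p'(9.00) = 9561639.03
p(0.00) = 0.00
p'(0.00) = 1.00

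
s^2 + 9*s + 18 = (s + 3)*(s + 6)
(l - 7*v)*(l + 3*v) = l^2 - 4*l*v - 21*v^2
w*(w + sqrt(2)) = w^2 + sqrt(2)*w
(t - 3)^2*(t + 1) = t^3 - 5*t^2 + 3*t + 9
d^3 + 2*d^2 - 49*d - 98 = (d - 7)*(d + 2)*(d + 7)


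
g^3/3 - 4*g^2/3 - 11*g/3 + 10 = (g/3 + 1)*(g - 5)*(g - 2)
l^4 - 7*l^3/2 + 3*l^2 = l^2*(l - 2)*(l - 3/2)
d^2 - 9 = (d - 3)*(d + 3)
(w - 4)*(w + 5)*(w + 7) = w^3 + 8*w^2 - 13*w - 140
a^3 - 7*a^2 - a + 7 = (a - 7)*(a - 1)*(a + 1)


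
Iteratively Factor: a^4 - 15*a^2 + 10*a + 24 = (a - 2)*(a^3 + 2*a^2 - 11*a - 12) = (a - 3)*(a - 2)*(a^2 + 5*a + 4) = (a - 3)*(a - 2)*(a + 1)*(a + 4)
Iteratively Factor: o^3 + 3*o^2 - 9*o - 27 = (o - 3)*(o^2 + 6*o + 9) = (o - 3)*(o + 3)*(o + 3)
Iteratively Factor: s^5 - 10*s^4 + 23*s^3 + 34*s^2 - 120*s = (s - 4)*(s^4 - 6*s^3 - s^2 + 30*s) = (s - 5)*(s - 4)*(s^3 - s^2 - 6*s) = (s - 5)*(s - 4)*(s + 2)*(s^2 - 3*s) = s*(s - 5)*(s - 4)*(s + 2)*(s - 3)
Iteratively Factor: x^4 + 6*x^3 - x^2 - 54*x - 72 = (x + 3)*(x^3 + 3*x^2 - 10*x - 24) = (x + 2)*(x + 3)*(x^2 + x - 12) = (x + 2)*(x + 3)*(x + 4)*(x - 3)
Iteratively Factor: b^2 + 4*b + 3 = (b + 3)*(b + 1)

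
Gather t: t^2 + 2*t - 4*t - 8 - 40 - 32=t^2 - 2*t - 80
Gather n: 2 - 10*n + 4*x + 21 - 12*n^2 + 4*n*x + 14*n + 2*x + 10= -12*n^2 + n*(4*x + 4) + 6*x + 33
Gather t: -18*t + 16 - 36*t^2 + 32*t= -36*t^2 + 14*t + 16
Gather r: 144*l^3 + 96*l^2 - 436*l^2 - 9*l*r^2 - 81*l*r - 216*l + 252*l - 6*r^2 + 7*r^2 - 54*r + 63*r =144*l^3 - 340*l^2 + 36*l + r^2*(1 - 9*l) + r*(9 - 81*l)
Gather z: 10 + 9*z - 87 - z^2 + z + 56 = -z^2 + 10*z - 21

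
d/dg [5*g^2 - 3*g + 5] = 10*g - 3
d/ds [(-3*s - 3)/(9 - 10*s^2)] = 3*(10*s^2 - 20*s*(s + 1) - 9)/(10*s^2 - 9)^2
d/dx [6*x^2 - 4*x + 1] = 12*x - 4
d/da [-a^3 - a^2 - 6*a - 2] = -3*a^2 - 2*a - 6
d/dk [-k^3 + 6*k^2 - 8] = 3*k*(4 - k)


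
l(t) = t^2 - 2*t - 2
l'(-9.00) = -20.00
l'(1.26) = 0.52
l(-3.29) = 15.40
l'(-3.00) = -8.00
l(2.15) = -1.68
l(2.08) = -1.83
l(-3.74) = 19.47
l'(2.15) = 2.30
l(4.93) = 12.44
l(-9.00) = 97.00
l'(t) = 2*t - 2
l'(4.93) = 7.86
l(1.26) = -2.93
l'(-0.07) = -2.14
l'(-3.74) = -9.48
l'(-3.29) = -8.58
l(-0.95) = 0.80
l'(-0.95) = -3.90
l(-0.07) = -1.86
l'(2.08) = 2.16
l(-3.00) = 13.00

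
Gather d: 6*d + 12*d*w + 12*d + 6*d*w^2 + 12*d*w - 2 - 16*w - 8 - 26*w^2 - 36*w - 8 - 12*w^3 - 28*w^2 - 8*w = d*(6*w^2 + 24*w + 18) - 12*w^3 - 54*w^2 - 60*w - 18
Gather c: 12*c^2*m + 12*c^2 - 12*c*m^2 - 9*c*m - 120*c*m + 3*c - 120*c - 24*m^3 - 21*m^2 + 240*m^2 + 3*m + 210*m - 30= c^2*(12*m + 12) + c*(-12*m^2 - 129*m - 117) - 24*m^3 + 219*m^2 + 213*m - 30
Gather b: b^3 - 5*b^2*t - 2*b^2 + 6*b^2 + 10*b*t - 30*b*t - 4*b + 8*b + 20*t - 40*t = b^3 + b^2*(4 - 5*t) + b*(4 - 20*t) - 20*t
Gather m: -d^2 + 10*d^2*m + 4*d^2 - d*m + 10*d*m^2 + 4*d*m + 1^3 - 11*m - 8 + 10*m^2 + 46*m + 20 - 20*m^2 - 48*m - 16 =3*d^2 + m^2*(10*d - 10) + m*(10*d^2 + 3*d - 13) - 3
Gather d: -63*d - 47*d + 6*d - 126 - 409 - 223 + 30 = -104*d - 728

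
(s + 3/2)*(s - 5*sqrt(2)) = s^2 - 5*sqrt(2)*s + 3*s/2 - 15*sqrt(2)/2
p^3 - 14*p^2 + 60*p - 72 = (p - 6)^2*(p - 2)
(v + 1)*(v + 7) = v^2 + 8*v + 7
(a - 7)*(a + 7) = a^2 - 49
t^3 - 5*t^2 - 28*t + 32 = (t - 8)*(t - 1)*(t + 4)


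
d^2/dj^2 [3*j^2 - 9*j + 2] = 6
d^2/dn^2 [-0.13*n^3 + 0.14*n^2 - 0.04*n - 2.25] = 0.28 - 0.78*n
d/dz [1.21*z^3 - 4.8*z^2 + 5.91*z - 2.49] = 3.63*z^2 - 9.6*z + 5.91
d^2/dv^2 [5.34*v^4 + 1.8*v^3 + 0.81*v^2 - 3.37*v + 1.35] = 64.08*v^2 + 10.8*v + 1.62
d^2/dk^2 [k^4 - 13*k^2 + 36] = 12*k^2 - 26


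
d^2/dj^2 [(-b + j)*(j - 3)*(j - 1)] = -2*b + 6*j - 8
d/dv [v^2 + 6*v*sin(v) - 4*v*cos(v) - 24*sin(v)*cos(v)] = 4*v*sin(v) + 6*v*cos(v) + 2*v + 6*sin(v) - 4*cos(v) - 24*cos(2*v)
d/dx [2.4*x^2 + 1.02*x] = 4.8*x + 1.02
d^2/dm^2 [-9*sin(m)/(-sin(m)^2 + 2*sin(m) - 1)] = 9*(sin(m) + 4)*cos(m)^2/(sin(m) - 1)^4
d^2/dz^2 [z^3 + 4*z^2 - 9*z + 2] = 6*z + 8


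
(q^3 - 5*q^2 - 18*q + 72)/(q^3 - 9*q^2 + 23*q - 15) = (q^2 - 2*q - 24)/(q^2 - 6*q + 5)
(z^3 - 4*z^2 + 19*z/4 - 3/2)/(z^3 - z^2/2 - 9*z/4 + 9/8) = 2*(z - 2)/(2*z + 3)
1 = 1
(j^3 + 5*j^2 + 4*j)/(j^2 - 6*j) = (j^2 + 5*j + 4)/(j - 6)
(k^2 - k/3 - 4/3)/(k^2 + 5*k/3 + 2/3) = (3*k - 4)/(3*k + 2)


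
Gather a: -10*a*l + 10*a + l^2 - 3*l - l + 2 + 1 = a*(10 - 10*l) + l^2 - 4*l + 3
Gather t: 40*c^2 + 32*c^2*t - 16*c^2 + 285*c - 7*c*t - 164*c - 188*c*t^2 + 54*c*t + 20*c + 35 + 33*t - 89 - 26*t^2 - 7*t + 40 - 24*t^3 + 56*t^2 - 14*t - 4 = 24*c^2 + 141*c - 24*t^3 + t^2*(30 - 188*c) + t*(32*c^2 + 47*c + 12) - 18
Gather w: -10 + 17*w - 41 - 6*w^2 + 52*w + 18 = -6*w^2 + 69*w - 33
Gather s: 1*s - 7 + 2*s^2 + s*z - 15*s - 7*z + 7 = 2*s^2 + s*(z - 14) - 7*z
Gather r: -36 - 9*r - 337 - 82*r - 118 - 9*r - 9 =-100*r - 500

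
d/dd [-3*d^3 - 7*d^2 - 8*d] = -9*d^2 - 14*d - 8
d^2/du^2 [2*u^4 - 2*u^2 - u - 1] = 24*u^2 - 4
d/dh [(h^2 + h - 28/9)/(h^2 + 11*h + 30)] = 2*(45*h^2 + 298*h + 289)/(9*(h^4 + 22*h^3 + 181*h^2 + 660*h + 900))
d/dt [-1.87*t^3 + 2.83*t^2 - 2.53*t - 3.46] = -5.61*t^2 + 5.66*t - 2.53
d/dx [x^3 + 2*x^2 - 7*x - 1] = 3*x^2 + 4*x - 7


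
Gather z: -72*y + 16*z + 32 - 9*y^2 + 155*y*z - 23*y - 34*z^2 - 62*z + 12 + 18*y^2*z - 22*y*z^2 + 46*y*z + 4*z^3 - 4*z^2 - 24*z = -9*y^2 - 95*y + 4*z^3 + z^2*(-22*y - 38) + z*(18*y^2 + 201*y - 70) + 44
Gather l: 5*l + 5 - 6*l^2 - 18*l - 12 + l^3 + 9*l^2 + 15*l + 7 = l^3 + 3*l^2 + 2*l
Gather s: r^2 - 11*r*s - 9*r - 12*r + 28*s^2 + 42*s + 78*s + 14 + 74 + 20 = r^2 - 21*r + 28*s^2 + s*(120 - 11*r) + 108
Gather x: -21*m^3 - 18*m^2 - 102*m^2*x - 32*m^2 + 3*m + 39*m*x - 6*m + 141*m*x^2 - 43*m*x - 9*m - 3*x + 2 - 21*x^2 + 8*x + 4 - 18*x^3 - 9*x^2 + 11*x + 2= -21*m^3 - 50*m^2 - 12*m - 18*x^3 + x^2*(141*m - 30) + x*(-102*m^2 - 4*m + 16) + 8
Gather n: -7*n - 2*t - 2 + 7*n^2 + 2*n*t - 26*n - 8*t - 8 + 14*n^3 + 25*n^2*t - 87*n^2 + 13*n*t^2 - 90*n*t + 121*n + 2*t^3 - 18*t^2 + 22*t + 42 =14*n^3 + n^2*(25*t - 80) + n*(13*t^2 - 88*t + 88) + 2*t^3 - 18*t^2 + 12*t + 32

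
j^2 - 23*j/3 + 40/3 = (j - 5)*(j - 8/3)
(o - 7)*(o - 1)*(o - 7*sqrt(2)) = o^3 - 7*sqrt(2)*o^2 - 8*o^2 + 7*o + 56*sqrt(2)*o - 49*sqrt(2)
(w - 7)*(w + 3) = w^2 - 4*w - 21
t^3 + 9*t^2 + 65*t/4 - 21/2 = (t - 1/2)*(t + 7/2)*(t + 6)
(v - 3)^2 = v^2 - 6*v + 9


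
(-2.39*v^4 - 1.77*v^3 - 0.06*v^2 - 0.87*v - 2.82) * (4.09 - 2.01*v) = 4.8039*v^5 - 6.2174*v^4 - 7.1187*v^3 + 1.5033*v^2 + 2.1099*v - 11.5338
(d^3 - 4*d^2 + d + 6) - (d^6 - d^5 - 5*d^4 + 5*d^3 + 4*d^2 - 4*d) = -d^6 + d^5 + 5*d^4 - 4*d^3 - 8*d^2 + 5*d + 6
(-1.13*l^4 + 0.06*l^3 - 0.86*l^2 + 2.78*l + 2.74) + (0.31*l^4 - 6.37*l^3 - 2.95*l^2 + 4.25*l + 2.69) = -0.82*l^4 - 6.31*l^3 - 3.81*l^2 + 7.03*l + 5.43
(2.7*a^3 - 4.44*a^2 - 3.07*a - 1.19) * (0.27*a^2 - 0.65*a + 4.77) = 0.729*a^5 - 2.9538*a^4 + 14.9361*a^3 - 19.5046*a^2 - 13.8704*a - 5.6763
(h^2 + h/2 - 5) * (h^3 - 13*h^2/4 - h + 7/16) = h^5 - 11*h^4/4 - 61*h^3/8 + 259*h^2/16 + 167*h/32 - 35/16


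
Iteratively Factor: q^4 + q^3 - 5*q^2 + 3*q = (q - 1)*(q^3 + 2*q^2 - 3*q) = q*(q - 1)*(q^2 + 2*q - 3) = q*(q - 1)^2*(q + 3)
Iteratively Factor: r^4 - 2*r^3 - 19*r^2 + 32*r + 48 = (r + 1)*(r^3 - 3*r^2 - 16*r + 48) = (r - 3)*(r + 1)*(r^2 - 16) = (r - 3)*(r + 1)*(r + 4)*(r - 4)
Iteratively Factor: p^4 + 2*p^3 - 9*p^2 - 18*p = (p - 3)*(p^3 + 5*p^2 + 6*p) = (p - 3)*(p + 3)*(p^2 + 2*p) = p*(p - 3)*(p + 3)*(p + 2)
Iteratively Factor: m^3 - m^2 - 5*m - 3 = (m + 1)*(m^2 - 2*m - 3) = (m + 1)^2*(m - 3)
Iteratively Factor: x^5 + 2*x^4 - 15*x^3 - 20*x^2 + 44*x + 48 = (x + 4)*(x^4 - 2*x^3 - 7*x^2 + 8*x + 12) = (x - 3)*(x + 4)*(x^3 + x^2 - 4*x - 4) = (x - 3)*(x - 2)*(x + 4)*(x^2 + 3*x + 2) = (x - 3)*(x - 2)*(x + 1)*(x + 4)*(x + 2)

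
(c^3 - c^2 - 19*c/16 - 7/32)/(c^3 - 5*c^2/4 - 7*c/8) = (c + 1/4)/c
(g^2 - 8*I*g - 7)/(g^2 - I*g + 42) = (g - I)/(g + 6*I)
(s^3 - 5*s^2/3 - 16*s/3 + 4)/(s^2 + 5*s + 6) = (s^2 - 11*s/3 + 2)/(s + 3)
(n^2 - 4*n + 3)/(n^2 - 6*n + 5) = (n - 3)/(n - 5)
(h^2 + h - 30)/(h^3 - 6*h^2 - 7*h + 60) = (h + 6)/(h^2 - h - 12)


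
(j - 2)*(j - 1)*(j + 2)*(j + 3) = j^4 + 2*j^3 - 7*j^2 - 8*j + 12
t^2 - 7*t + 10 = (t - 5)*(t - 2)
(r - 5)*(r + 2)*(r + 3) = r^3 - 19*r - 30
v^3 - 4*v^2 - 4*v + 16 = (v - 4)*(v - 2)*(v + 2)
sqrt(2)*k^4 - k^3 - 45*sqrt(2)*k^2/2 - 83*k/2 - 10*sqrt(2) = (k - 4*sqrt(2))*(k + sqrt(2)/2)*(k + 5*sqrt(2)/2)*(sqrt(2)*k + 1)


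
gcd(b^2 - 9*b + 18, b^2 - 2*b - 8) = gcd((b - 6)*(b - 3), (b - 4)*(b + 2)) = 1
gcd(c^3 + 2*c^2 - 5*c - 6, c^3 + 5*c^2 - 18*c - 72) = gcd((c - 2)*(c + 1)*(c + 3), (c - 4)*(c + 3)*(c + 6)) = c + 3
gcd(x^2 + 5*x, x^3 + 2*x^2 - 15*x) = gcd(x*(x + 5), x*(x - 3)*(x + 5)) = x^2 + 5*x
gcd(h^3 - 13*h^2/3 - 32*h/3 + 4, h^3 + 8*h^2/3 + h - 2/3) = h^2 + 5*h/3 - 2/3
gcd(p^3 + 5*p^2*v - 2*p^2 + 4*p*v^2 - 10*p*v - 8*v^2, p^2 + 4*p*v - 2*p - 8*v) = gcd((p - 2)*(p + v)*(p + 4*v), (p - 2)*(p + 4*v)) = p^2 + 4*p*v - 2*p - 8*v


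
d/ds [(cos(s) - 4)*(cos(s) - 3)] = (7 - 2*cos(s))*sin(s)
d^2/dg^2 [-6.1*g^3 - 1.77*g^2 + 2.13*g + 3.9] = -36.6*g - 3.54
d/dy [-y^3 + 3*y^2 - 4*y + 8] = -3*y^2 + 6*y - 4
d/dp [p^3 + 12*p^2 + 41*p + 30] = 3*p^2 + 24*p + 41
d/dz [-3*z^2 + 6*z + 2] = 6 - 6*z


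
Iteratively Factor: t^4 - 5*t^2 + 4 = (t + 1)*(t^3 - t^2 - 4*t + 4) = (t - 1)*(t + 1)*(t^2 - 4) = (t - 1)*(t + 1)*(t + 2)*(t - 2)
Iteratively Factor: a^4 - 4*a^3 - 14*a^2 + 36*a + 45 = (a + 3)*(a^3 - 7*a^2 + 7*a + 15) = (a - 5)*(a + 3)*(a^2 - 2*a - 3) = (a - 5)*(a + 1)*(a + 3)*(a - 3)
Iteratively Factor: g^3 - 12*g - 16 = (g + 2)*(g^2 - 2*g - 8) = (g + 2)^2*(g - 4)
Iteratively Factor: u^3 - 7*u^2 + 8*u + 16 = (u - 4)*(u^2 - 3*u - 4) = (u - 4)*(u + 1)*(u - 4)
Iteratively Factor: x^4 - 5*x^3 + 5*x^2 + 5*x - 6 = (x - 1)*(x^3 - 4*x^2 + x + 6) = (x - 3)*(x - 1)*(x^2 - x - 2) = (x - 3)*(x - 2)*(x - 1)*(x + 1)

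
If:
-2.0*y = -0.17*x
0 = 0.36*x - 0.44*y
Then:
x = 0.00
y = 0.00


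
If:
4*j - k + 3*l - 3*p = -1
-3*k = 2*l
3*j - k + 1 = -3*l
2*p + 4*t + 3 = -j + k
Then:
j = -132*t/37 - 93/37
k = -72*t/37 - 44/37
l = 108*t/37 + 66/37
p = -44*t/37 - 31/37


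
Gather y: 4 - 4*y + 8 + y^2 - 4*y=y^2 - 8*y + 12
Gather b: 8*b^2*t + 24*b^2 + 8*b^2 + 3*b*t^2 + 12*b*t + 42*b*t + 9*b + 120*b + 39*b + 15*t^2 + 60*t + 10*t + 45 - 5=b^2*(8*t + 32) + b*(3*t^2 + 54*t + 168) + 15*t^2 + 70*t + 40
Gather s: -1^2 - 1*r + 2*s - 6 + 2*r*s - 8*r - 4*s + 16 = -9*r + s*(2*r - 2) + 9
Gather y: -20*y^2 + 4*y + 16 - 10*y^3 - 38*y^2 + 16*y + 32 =-10*y^3 - 58*y^2 + 20*y + 48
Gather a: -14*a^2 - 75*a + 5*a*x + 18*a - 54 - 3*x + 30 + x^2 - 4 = -14*a^2 + a*(5*x - 57) + x^2 - 3*x - 28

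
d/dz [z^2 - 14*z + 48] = 2*z - 14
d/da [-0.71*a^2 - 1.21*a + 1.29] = -1.42*a - 1.21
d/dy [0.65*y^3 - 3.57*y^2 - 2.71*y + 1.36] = 1.95*y^2 - 7.14*y - 2.71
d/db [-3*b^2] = -6*b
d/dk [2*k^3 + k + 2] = 6*k^2 + 1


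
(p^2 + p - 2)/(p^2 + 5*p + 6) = (p - 1)/(p + 3)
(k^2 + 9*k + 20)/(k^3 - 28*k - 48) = (k + 5)/(k^2 - 4*k - 12)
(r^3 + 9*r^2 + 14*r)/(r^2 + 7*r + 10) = r*(r + 7)/(r + 5)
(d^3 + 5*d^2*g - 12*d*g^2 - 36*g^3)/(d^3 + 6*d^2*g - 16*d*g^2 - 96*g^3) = (d^2 - d*g - 6*g^2)/(d^2 - 16*g^2)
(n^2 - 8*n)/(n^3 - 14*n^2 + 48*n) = 1/(n - 6)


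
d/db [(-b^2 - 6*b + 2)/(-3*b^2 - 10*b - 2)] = 8*(-b^2 + 2*b + 4)/(9*b^4 + 60*b^3 + 112*b^2 + 40*b + 4)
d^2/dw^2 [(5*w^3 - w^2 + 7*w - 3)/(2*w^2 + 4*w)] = (29*w^3 - 9*w^2 - 18*w - 12)/(w^3*(w^3 + 6*w^2 + 12*w + 8))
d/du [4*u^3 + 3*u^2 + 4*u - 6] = 12*u^2 + 6*u + 4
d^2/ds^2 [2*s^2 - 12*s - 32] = 4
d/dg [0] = 0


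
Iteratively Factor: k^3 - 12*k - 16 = (k + 2)*(k^2 - 2*k - 8) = (k - 4)*(k + 2)*(k + 2)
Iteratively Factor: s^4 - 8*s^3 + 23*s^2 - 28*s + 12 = (s - 3)*(s^3 - 5*s^2 + 8*s - 4) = (s - 3)*(s - 2)*(s^2 - 3*s + 2) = (s - 3)*(s - 2)*(s - 1)*(s - 2)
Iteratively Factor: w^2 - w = (w - 1)*(w)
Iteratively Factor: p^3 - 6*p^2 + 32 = (p - 4)*(p^2 - 2*p - 8) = (p - 4)^2*(p + 2)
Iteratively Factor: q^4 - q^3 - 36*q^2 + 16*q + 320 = (q + 4)*(q^3 - 5*q^2 - 16*q + 80) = (q - 5)*(q + 4)*(q^2 - 16) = (q - 5)*(q + 4)^2*(q - 4)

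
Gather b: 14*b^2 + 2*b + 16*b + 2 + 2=14*b^2 + 18*b + 4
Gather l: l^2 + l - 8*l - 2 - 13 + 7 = l^2 - 7*l - 8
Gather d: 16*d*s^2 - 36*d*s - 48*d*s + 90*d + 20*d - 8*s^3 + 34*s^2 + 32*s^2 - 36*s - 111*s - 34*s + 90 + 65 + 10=d*(16*s^2 - 84*s + 110) - 8*s^3 + 66*s^2 - 181*s + 165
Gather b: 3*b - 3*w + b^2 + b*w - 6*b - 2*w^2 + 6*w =b^2 + b*(w - 3) - 2*w^2 + 3*w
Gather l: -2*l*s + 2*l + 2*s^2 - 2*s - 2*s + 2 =l*(2 - 2*s) + 2*s^2 - 4*s + 2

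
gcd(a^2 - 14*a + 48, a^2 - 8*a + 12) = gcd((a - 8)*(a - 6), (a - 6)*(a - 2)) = a - 6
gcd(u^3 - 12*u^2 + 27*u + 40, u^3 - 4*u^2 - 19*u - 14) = u + 1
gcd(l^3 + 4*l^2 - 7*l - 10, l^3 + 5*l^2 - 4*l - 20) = l^2 + 3*l - 10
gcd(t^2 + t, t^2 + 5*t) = t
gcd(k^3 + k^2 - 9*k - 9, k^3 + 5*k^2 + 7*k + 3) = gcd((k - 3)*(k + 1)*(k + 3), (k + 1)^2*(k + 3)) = k^2 + 4*k + 3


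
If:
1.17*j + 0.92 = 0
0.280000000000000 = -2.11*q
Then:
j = -0.79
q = -0.13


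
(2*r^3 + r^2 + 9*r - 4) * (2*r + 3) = 4*r^4 + 8*r^3 + 21*r^2 + 19*r - 12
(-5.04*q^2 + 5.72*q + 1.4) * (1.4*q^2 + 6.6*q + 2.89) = -7.056*q^4 - 25.256*q^3 + 25.1464*q^2 + 25.7708*q + 4.046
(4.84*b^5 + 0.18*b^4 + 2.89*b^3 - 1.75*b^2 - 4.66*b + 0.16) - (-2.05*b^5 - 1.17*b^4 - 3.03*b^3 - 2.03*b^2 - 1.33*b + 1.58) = 6.89*b^5 + 1.35*b^4 + 5.92*b^3 + 0.28*b^2 - 3.33*b - 1.42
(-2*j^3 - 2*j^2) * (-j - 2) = 2*j^4 + 6*j^3 + 4*j^2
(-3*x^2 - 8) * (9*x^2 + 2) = -27*x^4 - 78*x^2 - 16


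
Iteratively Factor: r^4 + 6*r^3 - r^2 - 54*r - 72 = (r + 2)*(r^3 + 4*r^2 - 9*r - 36) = (r + 2)*(r + 4)*(r^2 - 9) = (r - 3)*(r + 2)*(r + 4)*(r + 3)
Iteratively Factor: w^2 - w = (w)*(w - 1)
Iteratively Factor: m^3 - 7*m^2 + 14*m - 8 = (m - 4)*(m^2 - 3*m + 2) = (m - 4)*(m - 1)*(m - 2)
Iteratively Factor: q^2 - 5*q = (q)*(q - 5)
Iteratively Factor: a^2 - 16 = (a + 4)*(a - 4)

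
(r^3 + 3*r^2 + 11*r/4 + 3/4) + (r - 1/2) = r^3 + 3*r^2 + 15*r/4 + 1/4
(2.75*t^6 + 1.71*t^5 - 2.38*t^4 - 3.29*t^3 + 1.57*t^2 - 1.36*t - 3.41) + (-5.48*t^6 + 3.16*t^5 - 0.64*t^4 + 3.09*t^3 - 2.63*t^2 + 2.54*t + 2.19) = -2.73*t^6 + 4.87*t^5 - 3.02*t^4 - 0.2*t^3 - 1.06*t^2 + 1.18*t - 1.22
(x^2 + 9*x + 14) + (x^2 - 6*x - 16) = 2*x^2 + 3*x - 2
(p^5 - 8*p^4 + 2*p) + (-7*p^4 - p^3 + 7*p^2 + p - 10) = p^5 - 15*p^4 - p^3 + 7*p^2 + 3*p - 10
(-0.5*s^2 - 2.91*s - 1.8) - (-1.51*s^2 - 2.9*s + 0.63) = 1.01*s^2 - 0.0100000000000002*s - 2.43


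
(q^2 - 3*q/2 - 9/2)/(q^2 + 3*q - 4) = (2*q^2 - 3*q - 9)/(2*(q^2 + 3*q - 4))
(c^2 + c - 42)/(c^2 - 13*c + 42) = (c + 7)/(c - 7)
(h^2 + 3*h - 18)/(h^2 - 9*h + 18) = (h + 6)/(h - 6)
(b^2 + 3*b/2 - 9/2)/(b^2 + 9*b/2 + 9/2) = (2*b - 3)/(2*b + 3)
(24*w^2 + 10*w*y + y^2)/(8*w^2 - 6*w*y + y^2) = (24*w^2 + 10*w*y + y^2)/(8*w^2 - 6*w*y + y^2)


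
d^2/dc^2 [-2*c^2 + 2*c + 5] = -4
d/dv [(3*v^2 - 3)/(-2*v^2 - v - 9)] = 3*(-v^2 - 22*v - 1)/(4*v^4 + 4*v^3 + 37*v^2 + 18*v + 81)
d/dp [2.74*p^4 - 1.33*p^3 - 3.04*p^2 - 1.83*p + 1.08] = 10.96*p^3 - 3.99*p^2 - 6.08*p - 1.83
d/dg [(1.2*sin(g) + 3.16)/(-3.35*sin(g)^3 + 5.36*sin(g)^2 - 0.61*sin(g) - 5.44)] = (8.04*sin(g)^3 + 25.326*sin(g)^2 - 33.8752*sin(g) - 4.6004)*cos(g)/(11.2225*sin(g)^6 - 35.912*sin(g)^5 + 32.8166*sin(g)^4 + 29.9088*sin(g)^3 - 57.9447*sin(g)^2 + 6.6368*sin(g) + 29.5936)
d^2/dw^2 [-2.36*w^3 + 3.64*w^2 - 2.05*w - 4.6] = 7.28 - 14.16*w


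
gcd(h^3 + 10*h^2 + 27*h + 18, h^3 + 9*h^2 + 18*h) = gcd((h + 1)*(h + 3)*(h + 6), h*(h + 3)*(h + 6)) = h^2 + 9*h + 18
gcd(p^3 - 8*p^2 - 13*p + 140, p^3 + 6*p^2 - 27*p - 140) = p^2 - p - 20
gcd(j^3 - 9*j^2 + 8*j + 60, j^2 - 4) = j + 2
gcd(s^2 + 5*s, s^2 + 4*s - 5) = s + 5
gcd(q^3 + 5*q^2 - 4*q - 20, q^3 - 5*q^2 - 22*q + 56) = q - 2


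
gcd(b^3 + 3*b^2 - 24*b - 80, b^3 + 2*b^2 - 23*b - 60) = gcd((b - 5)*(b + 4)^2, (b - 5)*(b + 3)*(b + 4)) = b^2 - b - 20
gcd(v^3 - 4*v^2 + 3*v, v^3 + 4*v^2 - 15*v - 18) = v - 3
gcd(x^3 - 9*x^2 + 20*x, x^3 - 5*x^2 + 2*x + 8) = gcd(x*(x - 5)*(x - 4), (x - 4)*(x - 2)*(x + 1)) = x - 4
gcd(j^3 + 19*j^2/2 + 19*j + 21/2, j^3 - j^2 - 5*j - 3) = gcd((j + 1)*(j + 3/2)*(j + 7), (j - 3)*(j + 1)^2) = j + 1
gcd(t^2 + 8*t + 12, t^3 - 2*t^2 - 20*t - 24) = t + 2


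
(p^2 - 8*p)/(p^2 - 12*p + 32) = p/(p - 4)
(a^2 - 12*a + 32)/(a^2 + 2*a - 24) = (a - 8)/(a + 6)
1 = 1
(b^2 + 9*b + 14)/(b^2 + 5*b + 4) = (b^2 + 9*b + 14)/(b^2 + 5*b + 4)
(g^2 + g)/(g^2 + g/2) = 2*(g + 1)/(2*g + 1)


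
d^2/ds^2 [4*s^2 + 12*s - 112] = 8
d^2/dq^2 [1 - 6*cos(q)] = 6*cos(q)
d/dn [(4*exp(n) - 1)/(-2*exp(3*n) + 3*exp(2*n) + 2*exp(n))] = 2*(8*exp(3*n) - 9*exp(2*n) + 3*exp(n) + 1)*exp(-n)/(4*exp(4*n) - 12*exp(3*n) + exp(2*n) + 12*exp(n) + 4)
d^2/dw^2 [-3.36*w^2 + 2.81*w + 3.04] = -6.72000000000000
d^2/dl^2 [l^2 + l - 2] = 2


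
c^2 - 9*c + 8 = (c - 8)*(c - 1)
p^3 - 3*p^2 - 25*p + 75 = (p - 5)*(p - 3)*(p + 5)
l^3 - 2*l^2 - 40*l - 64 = (l - 8)*(l + 2)*(l + 4)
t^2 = t^2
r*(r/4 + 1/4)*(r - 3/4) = r^3/4 + r^2/16 - 3*r/16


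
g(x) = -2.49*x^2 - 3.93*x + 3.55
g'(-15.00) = 70.77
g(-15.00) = -497.75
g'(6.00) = -33.81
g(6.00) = -109.67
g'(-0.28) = -2.54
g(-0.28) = 4.46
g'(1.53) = -11.55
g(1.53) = -8.29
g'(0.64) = -7.12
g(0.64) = 0.01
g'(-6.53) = 28.59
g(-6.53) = -76.96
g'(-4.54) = 18.68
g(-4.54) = -29.93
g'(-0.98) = 0.95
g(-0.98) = 5.01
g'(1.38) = -10.80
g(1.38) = -6.62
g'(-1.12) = 1.65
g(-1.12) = 4.83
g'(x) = -4.98*x - 3.93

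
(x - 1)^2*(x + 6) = x^3 + 4*x^2 - 11*x + 6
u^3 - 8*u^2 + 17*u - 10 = (u - 5)*(u - 2)*(u - 1)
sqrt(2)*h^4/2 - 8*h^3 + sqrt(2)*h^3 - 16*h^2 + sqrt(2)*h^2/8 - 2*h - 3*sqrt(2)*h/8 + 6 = (h - 1/2)*(h + 3/2)*(h - 8*sqrt(2))*(sqrt(2)*h/2 + sqrt(2)/2)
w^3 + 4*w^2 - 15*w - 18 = (w - 3)*(w + 1)*(w + 6)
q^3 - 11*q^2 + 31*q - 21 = (q - 7)*(q - 3)*(q - 1)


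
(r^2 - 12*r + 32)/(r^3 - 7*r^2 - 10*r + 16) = (r - 4)/(r^2 + r - 2)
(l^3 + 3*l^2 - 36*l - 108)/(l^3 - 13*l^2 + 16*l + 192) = (l^2 - 36)/(l^2 - 16*l + 64)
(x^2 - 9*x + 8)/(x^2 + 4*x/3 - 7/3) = 3*(x - 8)/(3*x + 7)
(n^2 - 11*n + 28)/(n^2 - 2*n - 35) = (n - 4)/(n + 5)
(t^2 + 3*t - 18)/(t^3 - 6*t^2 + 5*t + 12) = (t + 6)/(t^2 - 3*t - 4)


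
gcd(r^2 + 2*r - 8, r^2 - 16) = r + 4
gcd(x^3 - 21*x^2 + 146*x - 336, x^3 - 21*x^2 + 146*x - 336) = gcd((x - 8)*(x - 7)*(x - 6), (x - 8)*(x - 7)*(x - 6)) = x^3 - 21*x^2 + 146*x - 336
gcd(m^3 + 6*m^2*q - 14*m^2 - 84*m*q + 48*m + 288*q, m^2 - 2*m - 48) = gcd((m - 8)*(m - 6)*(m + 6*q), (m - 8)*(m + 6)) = m - 8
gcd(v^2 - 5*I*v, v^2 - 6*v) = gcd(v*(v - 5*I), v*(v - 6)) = v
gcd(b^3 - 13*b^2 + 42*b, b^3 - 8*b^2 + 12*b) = b^2 - 6*b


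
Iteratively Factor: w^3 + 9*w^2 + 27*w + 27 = (w + 3)*(w^2 + 6*w + 9) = (w + 3)^2*(w + 3)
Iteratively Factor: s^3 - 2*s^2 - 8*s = (s)*(s^2 - 2*s - 8) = s*(s - 4)*(s + 2)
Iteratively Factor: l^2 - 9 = (l - 3)*(l + 3)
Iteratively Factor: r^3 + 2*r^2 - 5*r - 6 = (r + 1)*(r^2 + r - 6) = (r - 2)*(r + 1)*(r + 3)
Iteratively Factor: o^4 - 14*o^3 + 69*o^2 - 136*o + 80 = (o - 4)*(o^3 - 10*o^2 + 29*o - 20) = (o - 4)^2*(o^2 - 6*o + 5) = (o - 5)*(o - 4)^2*(o - 1)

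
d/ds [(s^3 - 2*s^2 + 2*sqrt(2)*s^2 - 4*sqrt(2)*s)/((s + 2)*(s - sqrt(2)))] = (s^4 - 2*sqrt(2)*s^3 + 4*s^3 - 8*s^2 + 4*sqrt(2)*s^2 - 16*s + 8*sqrt(2)*s + 16)/(s^4 - 2*sqrt(2)*s^3 + 4*s^3 - 8*sqrt(2)*s^2 + 6*s^2 - 8*sqrt(2)*s + 8*s + 8)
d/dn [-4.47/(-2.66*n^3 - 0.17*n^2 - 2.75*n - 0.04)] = (-35.6706*n^2 - 1.5198*n - 12.2925)/(2.66*n^3 + 0.17*n^2 + 2.75*n + 0.04)^2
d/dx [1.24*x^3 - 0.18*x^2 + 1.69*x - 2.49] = 3.72*x^2 - 0.36*x + 1.69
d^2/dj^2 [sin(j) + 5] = -sin(j)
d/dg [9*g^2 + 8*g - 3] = 18*g + 8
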